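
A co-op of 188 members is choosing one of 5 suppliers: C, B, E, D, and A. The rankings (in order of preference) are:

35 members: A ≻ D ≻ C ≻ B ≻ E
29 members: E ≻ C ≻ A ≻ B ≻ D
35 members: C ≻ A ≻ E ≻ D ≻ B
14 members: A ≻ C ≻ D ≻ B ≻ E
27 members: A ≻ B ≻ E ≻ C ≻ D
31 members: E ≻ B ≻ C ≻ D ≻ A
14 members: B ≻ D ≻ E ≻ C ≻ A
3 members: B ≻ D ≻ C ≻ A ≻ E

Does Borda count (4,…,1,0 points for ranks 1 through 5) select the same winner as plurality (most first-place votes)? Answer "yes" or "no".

Borda — scores: C 448, B 320, E 392, D 250, A 470. Winner: A.
Plurality — first-place votes: C 35, B 17, E 60, D 0, A 76. Winner: A.
The two methods agree.

yes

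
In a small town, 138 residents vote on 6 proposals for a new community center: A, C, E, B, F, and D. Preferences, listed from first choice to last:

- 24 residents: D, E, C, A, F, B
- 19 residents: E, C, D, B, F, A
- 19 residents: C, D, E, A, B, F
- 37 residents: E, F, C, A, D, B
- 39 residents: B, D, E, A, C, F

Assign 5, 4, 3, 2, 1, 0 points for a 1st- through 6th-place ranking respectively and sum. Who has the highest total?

A: 24·2 + 19·0 + 19·2 + 37·2 + 39·2 = 238
C: 24·3 + 19·4 + 19·5 + 37·3 + 39·1 = 393
E: 24·4 + 19·5 + 19·3 + 37·5 + 39·3 = 550
B: 24·0 + 19·2 + 19·1 + 37·0 + 39·5 = 252
F: 24·1 + 19·1 + 19·0 + 37·4 + 39·0 = 191
D: 24·5 + 19·3 + 19·4 + 37·1 + 39·4 = 446
E has the highest Borda score (550).

E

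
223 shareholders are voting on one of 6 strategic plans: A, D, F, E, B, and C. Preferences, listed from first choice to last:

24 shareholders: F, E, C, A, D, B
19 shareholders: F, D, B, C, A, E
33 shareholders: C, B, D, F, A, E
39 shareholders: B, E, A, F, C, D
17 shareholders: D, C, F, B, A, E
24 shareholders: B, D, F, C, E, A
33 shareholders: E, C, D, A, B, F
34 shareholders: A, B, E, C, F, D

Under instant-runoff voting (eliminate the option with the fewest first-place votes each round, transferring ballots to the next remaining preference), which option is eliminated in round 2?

Round 1: A 34, D 17, F 43, E 33, B 63, C 33. Eliminate D.
Round 2: A 34, F 43, E 33, B 63, C 50. Eliminate E.

E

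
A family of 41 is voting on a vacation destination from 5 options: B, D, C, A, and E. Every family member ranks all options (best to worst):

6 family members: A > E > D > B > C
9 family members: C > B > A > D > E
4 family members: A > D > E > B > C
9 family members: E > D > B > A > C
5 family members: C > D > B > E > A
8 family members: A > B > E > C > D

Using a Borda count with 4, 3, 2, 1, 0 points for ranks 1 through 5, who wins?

A

B: 6·1 + 9·3 + 4·1 + 9·2 + 5·2 + 8·3 = 89
D: 6·2 + 9·1 + 4·3 + 9·3 + 5·3 + 8·0 = 75
C: 6·0 + 9·4 + 4·0 + 9·0 + 5·4 + 8·1 = 64
A: 6·4 + 9·2 + 4·4 + 9·1 + 5·0 + 8·4 = 99
E: 6·3 + 9·0 + 4·2 + 9·4 + 5·1 + 8·2 = 83
A has the highest Borda score (99).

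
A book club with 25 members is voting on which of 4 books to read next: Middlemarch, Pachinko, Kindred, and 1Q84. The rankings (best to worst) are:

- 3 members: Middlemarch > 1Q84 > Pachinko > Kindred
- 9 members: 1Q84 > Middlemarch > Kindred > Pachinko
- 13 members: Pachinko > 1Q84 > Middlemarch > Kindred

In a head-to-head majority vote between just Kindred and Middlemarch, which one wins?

Voters preferring Kindred to Middlemarch: 0; preferring Middlemarch to Kindred: 25.
Middlemarch wins the head-to-head.

Middlemarch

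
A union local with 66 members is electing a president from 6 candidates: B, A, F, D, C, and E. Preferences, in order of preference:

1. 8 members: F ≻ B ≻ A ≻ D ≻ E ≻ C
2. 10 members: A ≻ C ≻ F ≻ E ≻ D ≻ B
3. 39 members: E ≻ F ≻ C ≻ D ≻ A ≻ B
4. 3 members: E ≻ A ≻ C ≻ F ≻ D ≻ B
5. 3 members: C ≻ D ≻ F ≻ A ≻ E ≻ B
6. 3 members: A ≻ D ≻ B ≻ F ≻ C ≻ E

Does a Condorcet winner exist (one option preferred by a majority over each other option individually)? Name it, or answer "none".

E vs B: 55–11 for E.
E vs A: 42–24 for E.
E vs F: 42–24 for E.
E vs D: 52–14 for E.
E vs C: 50–16 for E.
E beats every other option head-to-head.

E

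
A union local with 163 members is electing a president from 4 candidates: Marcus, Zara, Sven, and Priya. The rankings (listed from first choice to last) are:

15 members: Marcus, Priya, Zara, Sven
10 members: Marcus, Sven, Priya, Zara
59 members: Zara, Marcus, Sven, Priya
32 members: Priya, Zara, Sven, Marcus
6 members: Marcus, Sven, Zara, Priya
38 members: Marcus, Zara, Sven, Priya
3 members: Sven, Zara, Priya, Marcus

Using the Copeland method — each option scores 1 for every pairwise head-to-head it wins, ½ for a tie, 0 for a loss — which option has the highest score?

Marcus: beats Sven and Priya; loses to Zara → score 2.
Zara: beats Marcus, Sven, and Priya → score 3.
Sven: beats Priya; loses to Marcus and Zara → score 1.
Priya: loses to Marcus, Zara, and Sven → score 0.
Zara has the best pairwise record.

Zara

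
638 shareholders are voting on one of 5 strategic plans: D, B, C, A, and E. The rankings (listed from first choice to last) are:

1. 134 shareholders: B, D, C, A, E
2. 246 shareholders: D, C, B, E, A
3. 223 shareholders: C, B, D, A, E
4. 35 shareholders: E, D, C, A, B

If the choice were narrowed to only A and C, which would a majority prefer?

C

Voters preferring A to C: 0; preferring C to A: 638.
C wins the head-to-head.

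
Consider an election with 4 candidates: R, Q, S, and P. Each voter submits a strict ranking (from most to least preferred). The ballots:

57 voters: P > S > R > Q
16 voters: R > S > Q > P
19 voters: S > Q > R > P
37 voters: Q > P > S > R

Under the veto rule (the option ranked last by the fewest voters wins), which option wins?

S

Last-place votes: R 37, Q 57, S 0, P 35.
S is ranked last by the fewest voters, so S wins.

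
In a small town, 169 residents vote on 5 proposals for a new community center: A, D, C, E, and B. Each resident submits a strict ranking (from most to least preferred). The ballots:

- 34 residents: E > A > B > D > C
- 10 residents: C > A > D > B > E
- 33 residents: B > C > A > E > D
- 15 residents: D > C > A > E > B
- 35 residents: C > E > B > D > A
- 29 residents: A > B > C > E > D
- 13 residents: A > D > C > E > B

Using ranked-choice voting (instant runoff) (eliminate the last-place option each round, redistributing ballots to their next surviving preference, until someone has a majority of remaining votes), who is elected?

Round 1: A 42, D 15, C 45, E 34, B 33. Eliminate D.
Round 2: A 42, C 60, E 34, B 33. Eliminate B.
Round 3: A 42, C 93, E 34. C has a majority.

C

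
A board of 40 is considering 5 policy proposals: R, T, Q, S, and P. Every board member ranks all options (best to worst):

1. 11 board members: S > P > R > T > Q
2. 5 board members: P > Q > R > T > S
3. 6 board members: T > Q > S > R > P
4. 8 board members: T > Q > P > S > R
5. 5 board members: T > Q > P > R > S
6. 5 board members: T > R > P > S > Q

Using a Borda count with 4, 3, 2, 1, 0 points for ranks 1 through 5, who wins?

R: 11·2 + 5·2 + 6·1 + 8·0 + 5·1 + 5·3 = 58
T: 11·1 + 5·1 + 6·4 + 8·4 + 5·4 + 5·4 = 112
Q: 11·0 + 5·3 + 6·3 + 8·3 + 5·3 + 5·0 = 72
S: 11·4 + 5·0 + 6·2 + 8·1 + 5·0 + 5·1 = 69
P: 11·3 + 5·4 + 6·0 + 8·2 + 5·2 + 5·2 = 89
T has the highest Borda score (112).

T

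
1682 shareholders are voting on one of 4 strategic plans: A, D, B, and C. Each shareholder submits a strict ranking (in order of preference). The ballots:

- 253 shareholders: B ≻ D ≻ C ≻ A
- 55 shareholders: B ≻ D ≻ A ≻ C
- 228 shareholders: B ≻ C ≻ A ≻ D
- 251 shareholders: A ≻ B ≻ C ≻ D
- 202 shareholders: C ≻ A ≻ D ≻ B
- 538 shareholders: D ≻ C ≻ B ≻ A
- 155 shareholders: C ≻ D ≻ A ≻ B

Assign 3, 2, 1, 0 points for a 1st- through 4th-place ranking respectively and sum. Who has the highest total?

C

A: 253·0 + 55·1 + 228·1 + 251·3 + 202·2 + 538·0 + 155·1 = 1595
D: 253·2 + 55·2 + 228·0 + 251·0 + 202·1 + 538·3 + 155·2 = 2742
B: 253·3 + 55·3 + 228·3 + 251·2 + 202·0 + 538·1 + 155·0 = 2648
C: 253·1 + 55·0 + 228·2 + 251·1 + 202·3 + 538·2 + 155·3 = 3107
C has the highest Borda score (3107).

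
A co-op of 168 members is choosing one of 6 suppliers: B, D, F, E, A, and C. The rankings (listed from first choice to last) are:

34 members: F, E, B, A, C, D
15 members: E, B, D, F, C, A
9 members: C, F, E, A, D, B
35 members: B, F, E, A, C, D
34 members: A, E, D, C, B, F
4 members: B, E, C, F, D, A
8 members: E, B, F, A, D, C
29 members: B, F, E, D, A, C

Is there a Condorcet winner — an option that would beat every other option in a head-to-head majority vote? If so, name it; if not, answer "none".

Checking pairwise contests:
E beats B 100–68.
B beats D 125–43.
B beats F 125–43.
F beats E 107–61.
B beats A 125–43.
B beats C 125–43.
Every option loses at least one head-to-head, so there is no Condorcet winner.

none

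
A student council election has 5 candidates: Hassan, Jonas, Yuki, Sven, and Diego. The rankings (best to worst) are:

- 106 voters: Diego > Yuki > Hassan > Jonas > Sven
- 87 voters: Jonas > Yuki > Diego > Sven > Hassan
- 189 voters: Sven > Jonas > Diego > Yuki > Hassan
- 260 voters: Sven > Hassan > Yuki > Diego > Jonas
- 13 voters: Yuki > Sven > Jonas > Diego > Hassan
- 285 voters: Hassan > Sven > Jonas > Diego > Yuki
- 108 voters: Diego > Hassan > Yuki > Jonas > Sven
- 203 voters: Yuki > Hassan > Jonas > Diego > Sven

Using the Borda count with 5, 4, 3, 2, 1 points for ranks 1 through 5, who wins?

Hassan

Hassan: 106·3 + 87·1 + 189·1 + 260·4 + 13·1 + 285·5 + 108·4 + 203·4 = 4316
Jonas: 106·2 + 87·5 + 189·4 + 260·1 + 13·3 + 285·3 + 108·2 + 203·3 = 3382
Yuki: 106·4 + 87·4 + 189·2 + 260·3 + 13·5 + 285·1 + 108·3 + 203·5 = 3619
Sven: 106·1 + 87·2 + 189·5 + 260·5 + 13·4 + 285·4 + 108·1 + 203·1 = 4028
Diego: 106·5 + 87·3 + 189·3 + 260·2 + 13·2 + 285·2 + 108·5 + 203·2 = 3420
Hassan has the highest Borda score (4316).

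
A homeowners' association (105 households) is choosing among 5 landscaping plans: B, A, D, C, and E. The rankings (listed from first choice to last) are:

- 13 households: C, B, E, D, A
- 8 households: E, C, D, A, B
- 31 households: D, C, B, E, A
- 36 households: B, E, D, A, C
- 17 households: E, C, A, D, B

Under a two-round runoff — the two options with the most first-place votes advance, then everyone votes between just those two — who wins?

D

Round 1 first-place votes: B 36, A 0, D 31, C 13, E 25.
B and D advance.
Runoff: B is preferred to D by 49 voters; D by 56.
D wins the runoff.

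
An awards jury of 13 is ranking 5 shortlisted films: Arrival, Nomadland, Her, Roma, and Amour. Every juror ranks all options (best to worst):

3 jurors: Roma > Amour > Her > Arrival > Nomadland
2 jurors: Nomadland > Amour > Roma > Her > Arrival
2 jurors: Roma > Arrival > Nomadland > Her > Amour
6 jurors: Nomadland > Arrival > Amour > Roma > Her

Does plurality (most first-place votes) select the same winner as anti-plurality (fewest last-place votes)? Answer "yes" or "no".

Plurality — first-place votes: Arrival 0, Nomadland 8, Her 0, Roma 5, Amour 0. Winner: Nomadland.
Anti-plurality — last-place votes: Arrival 2, Nomadland 3, Her 6, Roma 0, Amour 2. Winner: Roma.
The two methods disagree.

no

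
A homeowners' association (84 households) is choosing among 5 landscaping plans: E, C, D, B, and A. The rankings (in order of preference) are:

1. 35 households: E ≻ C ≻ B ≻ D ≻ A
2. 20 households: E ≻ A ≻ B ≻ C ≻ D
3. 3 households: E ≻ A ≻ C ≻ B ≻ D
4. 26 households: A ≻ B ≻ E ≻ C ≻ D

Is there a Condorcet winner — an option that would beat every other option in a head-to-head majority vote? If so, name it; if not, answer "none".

E

E vs C: 84–0 for E.
E vs D: 84–0 for E.
E vs B: 58–26 for E.
E vs A: 58–26 for E.
E beats every other option head-to-head.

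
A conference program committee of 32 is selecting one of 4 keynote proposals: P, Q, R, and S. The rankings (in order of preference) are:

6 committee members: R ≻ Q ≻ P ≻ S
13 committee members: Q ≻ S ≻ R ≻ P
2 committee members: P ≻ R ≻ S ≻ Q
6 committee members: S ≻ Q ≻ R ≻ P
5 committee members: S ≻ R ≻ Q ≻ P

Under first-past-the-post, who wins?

Q

First-place votes: P 2, Q 13, R 6, S 11.
Q has the most first-place votes.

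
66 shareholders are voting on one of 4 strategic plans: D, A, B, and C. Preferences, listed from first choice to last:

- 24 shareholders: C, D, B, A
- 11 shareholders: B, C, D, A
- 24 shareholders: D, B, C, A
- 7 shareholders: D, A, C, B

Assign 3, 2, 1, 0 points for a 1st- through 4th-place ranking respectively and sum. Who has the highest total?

D: 24·2 + 11·1 + 24·3 + 7·3 = 152
A: 24·0 + 11·0 + 24·0 + 7·2 = 14
B: 24·1 + 11·3 + 24·2 + 7·0 = 105
C: 24·3 + 11·2 + 24·1 + 7·1 = 125
D has the highest Borda score (152).

D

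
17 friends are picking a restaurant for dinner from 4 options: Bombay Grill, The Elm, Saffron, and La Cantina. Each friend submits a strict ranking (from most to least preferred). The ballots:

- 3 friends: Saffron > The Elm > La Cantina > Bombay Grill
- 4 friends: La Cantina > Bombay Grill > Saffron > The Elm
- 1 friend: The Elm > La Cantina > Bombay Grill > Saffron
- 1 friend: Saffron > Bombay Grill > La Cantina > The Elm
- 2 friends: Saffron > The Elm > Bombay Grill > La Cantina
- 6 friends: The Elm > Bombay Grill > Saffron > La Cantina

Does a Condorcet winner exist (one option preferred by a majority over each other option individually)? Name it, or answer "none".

none

Checking pairwise contests:
The Elm beats Bombay Grill 12–5.
Saffron beats The Elm 10–7.
Bombay Grill beats Saffron 11–6.
Bombay Grill beats La Cantina 9–8.
Every option loses at least one head-to-head, so there is no Condorcet winner.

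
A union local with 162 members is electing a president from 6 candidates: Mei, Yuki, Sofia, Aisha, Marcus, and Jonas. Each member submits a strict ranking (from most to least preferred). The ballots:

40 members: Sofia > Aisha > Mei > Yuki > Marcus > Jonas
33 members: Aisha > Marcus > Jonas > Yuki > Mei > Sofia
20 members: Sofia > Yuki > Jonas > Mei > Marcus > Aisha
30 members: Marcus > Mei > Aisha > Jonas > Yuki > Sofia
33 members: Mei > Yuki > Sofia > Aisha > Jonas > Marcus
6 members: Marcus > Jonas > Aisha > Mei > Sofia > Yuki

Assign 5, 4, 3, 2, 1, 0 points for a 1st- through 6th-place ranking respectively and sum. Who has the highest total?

Aisha

Mei: 40·3 + 33·1 + 20·2 + 30·4 + 33·5 + 6·2 = 490
Yuki: 40·2 + 33·2 + 20·4 + 30·1 + 33·4 + 6·0 = 388
Sofia: 40·5 + 33·0 + 20·5 + 30·0 + 33·3 + 6·1 = 405
Aisha: 40·4 + 33·5 + 20·0 + 30·3 + 33·2 + 6·3 = 499
Marcus: 40·1 + 33·4 + 20·1 + 30·5 + 33·0 + 6·5 = 372
Jonas: 40·0 + 33·3 + 20·3 + 30·2 + 33·1 + 6·4 = 276
Aisha has the highest Borda score (499).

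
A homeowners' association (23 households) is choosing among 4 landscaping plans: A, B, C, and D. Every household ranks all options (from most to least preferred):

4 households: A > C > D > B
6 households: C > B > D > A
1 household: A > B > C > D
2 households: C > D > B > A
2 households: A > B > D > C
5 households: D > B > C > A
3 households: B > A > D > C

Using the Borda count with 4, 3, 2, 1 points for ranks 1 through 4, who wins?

B

A: 4·4 + 6·1 + 1·4 + 2·1 + 2·4 + 5·1 + 3·3 = 50
B: 4·1 + 6·3 + 1·3 + 2·2 + 2·3 + 5·3 + 3·4 = 62
C: 4·3 + 6·4 + 1·2 + 2·4 + 2·1 + 5·2 + 3·1 = 61
D: 4·2 + 6·2 + 1·1 + 2·3 + 2·2 + 5·4 + 3·2 = 57
B has the highest Borda score (62).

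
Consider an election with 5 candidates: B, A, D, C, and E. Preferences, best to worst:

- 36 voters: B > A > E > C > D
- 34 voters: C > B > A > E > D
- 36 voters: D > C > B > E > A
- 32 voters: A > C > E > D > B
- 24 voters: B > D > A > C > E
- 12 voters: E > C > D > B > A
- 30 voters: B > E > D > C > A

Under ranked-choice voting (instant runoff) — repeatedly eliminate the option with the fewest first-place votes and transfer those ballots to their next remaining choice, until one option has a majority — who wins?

C

Round 1: B 90, A 32, D 36, C 34, E 12. Eliminate E.
Round 2: B 90, A 32, D 36, C 46. Eliminate A.
Round 3: B 90, D 36, C 78. Eliminate D.
Round 4: B 90, C 114. C has a majority.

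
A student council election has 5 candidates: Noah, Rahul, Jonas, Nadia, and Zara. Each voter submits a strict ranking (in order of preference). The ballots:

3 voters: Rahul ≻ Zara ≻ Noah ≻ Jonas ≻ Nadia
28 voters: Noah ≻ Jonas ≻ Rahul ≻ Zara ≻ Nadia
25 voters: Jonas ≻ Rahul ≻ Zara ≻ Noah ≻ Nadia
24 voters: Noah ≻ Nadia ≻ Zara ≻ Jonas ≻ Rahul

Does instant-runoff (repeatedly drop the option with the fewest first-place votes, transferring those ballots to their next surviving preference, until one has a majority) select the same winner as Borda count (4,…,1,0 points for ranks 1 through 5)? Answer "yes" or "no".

Instant-runoff — R1 Noah 52, Rahul 3, Jonas 25, Nadia 0, Zara 0 (Noah winner). Winner: Noah.
Borda — scores: Noah 239, Rahul 143, Jonas 211, Nadia 72, Zara 135. Winner: Noah.
The two methods agree.

yes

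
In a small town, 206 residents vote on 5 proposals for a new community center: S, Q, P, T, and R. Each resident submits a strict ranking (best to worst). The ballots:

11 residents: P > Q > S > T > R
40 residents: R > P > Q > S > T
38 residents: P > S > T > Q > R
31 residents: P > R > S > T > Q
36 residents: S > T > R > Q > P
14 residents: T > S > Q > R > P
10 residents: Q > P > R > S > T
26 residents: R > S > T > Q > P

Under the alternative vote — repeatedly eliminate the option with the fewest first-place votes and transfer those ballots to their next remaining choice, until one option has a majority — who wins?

R

Round 1: S 36, Q 10, P 80, T 14, R 66. Eliminate Q.
Round 2: S 36, P 90, T 14, R 66. Eliminate T.
Round 3: S 50, P 90, R 66. Eliminate S.
Round 4: P 90, R 116. R has a majority.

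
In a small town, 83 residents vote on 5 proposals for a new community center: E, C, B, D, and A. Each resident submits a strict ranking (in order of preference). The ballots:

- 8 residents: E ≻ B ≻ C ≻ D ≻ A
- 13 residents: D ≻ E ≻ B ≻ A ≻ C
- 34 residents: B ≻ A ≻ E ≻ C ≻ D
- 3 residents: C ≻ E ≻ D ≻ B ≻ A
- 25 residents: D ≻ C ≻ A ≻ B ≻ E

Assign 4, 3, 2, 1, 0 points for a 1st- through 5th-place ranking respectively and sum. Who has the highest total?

E: 8·4 + 13·3 + 34·2 + 3·3 + 25·0 = 148
C: 8·2 + 13·0 + 34·1 + 3·4 + 25·3 = 137
B: 8·3 + 13·2 + 34·4 + 3·1 + 25·1 = 214
D: 8·1 + 13·4 + 34·0 + 3·2 + 25·4 = 166
A: 8·0 + 13·1 + 34·3 + 3·0 + 25·2 = 165
B has the highest Borda score (214).

B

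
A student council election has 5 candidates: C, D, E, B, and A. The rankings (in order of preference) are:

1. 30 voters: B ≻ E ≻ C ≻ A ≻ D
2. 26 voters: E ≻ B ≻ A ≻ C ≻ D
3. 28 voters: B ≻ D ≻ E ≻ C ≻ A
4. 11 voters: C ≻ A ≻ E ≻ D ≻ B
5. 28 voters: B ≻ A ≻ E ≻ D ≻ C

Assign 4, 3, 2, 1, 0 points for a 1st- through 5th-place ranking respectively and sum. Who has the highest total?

C: 30·2 + 26·1 + 28·1 + 11·4 + 28·0 = 158
D: 30·0 + 26·0 + 28·3 + 11·1 + 28·1 = 123
E: 30·3 + 26·4 + 28·2 + 11·2 + 28·2 = 328
B: 30·4 + 26·3 + 28·4 + 11·0 + 28·4 = 422
A: 30·1 + 26·2 + 28·0 + 11·3 + 28·3 = 199
B has the highest Borda score (422).

B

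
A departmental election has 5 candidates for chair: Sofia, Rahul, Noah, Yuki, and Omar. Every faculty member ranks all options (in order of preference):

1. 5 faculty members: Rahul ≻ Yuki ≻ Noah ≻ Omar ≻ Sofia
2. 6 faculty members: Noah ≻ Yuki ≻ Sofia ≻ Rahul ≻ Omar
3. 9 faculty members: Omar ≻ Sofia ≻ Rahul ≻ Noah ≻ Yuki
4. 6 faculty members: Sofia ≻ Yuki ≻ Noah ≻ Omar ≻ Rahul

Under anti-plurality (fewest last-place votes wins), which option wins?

Last-place votes: Sofia 5, Rahul 6, Noah 0, Yuki 9, Omar 6.
Noah is ranked last by the fewest voters, so Noah wins.

Noah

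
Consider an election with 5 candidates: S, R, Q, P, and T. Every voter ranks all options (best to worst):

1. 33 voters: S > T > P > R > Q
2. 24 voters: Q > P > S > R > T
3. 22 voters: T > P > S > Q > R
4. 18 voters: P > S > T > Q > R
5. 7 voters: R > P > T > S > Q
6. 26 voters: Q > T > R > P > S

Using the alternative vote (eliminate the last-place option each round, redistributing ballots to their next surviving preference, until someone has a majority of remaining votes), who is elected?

Round 1: S 33, R 7, Q 50, P 18, T 22. Eliminate R.
Round 2: S 33, Q 50, P 25, T 22. Eliminate T.
Round 3: S 33, Q 50, P 47. Eliminate S.
Round 4: Q 50, P 80. P has a majority.

P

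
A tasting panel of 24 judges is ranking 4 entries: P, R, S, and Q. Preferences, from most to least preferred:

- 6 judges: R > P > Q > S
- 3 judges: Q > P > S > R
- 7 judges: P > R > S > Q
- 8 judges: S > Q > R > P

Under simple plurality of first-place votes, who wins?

First-place votes: P 7, R 6, S 8, Q 3.
S has the most first-place votes.

S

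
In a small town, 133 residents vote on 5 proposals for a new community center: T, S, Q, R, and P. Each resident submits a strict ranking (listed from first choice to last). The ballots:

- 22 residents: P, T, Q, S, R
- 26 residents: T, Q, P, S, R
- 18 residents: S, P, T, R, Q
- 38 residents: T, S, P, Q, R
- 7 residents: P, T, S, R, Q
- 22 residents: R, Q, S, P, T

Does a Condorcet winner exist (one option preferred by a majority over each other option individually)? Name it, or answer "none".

none

Checking pairwise contests:
P beats T 69–64.
T beats S 93–40.
T beats Q 111–22.
T beats R 111–22.
S beats P 78–55.
Every option loses at least one head-to-head, so there is no Condorcet winner.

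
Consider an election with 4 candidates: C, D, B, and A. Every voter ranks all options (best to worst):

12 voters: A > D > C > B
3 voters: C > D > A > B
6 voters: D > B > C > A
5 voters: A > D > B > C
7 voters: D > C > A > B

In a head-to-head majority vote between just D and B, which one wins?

D

Voters preferring D to B: 33; preferring B to D: 0.
D wins the head-to-head.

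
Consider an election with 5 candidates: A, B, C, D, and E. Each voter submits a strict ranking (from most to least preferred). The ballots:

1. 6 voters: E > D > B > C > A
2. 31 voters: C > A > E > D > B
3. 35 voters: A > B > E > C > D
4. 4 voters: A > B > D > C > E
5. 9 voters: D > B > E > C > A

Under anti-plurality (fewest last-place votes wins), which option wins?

C

Last-place votes: A 15, B 31, C 0, D 35, E 4.
C is ranked last by the fewest voters, so C wins.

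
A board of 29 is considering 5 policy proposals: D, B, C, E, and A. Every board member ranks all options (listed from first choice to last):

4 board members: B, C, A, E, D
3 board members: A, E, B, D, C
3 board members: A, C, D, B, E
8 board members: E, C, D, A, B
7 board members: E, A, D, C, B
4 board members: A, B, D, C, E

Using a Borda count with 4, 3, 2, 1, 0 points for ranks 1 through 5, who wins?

A

D: 4·0 + 3·1 + 3·2 + 8·2 + 7·2 + 4·2 = 47
B: 4·4 + 3·2 + 3·1 + 8·0 + 7·0 + 4·3 = 37
C: 4·3 + 3·0 + 3·3 + 8·3 + 7·1 + 4·1 = 56
E: 4·1 + 3·3 + 3·0 + 8·4 + 7·4 + 4·0 = 73
A: 4·2 + 3·4 + 3·4 + 8·1 + 7·3 + 4·4 = 77
A has the highest Borda score (77).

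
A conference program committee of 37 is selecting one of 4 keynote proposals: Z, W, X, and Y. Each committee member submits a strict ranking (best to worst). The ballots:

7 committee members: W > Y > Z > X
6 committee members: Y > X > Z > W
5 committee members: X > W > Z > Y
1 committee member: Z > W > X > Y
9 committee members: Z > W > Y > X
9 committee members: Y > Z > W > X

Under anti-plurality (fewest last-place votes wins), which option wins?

Z

Last-place votes: Z 0, W 6, X 25, Y 6.
Z is ranked last by the fewest voters, so Z wins.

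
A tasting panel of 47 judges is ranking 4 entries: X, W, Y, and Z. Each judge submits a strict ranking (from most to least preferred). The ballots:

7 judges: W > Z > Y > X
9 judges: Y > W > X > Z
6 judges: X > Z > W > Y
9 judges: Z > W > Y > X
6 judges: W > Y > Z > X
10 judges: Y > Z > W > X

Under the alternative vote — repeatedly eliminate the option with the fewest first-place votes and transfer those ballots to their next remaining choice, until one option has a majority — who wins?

Y

Round 1: X 6, W 13, Y 19, Z 9. Eliminate X.
Round 2: W 13, Y 19, Z 15. Eliminate W.
Round 3: Y 25, Z 22. Y has a majority.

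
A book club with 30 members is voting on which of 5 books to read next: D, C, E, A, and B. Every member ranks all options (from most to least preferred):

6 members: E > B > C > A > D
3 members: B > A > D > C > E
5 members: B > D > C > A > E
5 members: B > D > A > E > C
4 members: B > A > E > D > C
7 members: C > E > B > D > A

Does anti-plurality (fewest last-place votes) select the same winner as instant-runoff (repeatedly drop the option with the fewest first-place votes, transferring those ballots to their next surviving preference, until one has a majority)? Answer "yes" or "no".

yes

Anti-plurality — last-place votes: D 6, C 9, E 8, A 7, B 0. Winner: B.
Instant-runoff — R1 D 0, C 7, E 6, A 0, B 17 (B winner). Winner: B.
The two methods agree.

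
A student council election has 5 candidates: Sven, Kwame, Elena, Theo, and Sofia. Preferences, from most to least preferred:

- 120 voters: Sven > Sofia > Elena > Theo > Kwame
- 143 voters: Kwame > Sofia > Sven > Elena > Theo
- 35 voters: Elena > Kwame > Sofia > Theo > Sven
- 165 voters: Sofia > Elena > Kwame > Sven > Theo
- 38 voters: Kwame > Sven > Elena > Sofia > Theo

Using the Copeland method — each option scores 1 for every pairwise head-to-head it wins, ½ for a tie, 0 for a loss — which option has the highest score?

Sofia

Sven: beats Elena and Theo; loses to Kwame and Sofia → score 2.
Kwame: beats Sven and Theo; loses to Elena and Sofia → score 2.
Elena: beats Kwame and Theo; loses to Sven and Sofia → score 2.
Theo: loses to Sven, Kwame, Elena, and Sofia → score 0.
Sofia: beats Sven, Kwame, Elena, and Theo → score 4.
Sofia has the best pairwise record.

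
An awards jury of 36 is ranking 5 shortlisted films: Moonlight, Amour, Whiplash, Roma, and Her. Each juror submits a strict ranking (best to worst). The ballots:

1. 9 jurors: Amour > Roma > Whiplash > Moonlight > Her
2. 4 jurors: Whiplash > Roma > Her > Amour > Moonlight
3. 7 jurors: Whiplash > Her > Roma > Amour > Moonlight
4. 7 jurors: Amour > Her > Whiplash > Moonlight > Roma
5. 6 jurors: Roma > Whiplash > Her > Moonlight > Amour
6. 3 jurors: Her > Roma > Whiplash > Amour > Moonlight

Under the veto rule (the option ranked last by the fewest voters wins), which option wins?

Last-place votes: Moonlight 14, Amour 6, Whiplash 0, Roma 7, Her 9.
Whiplash is ranked last by the fewest voters, so Whiplash wins.

Whiplash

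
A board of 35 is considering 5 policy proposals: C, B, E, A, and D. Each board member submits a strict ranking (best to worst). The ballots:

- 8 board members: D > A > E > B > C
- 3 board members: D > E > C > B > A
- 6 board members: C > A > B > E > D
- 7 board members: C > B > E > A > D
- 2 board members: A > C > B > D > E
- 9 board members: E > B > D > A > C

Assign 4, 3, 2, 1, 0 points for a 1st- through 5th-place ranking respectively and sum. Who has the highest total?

C: 8·0 + 3·2 + 6·4 + 7·4 + 2·3 + 9·0 = 64
B: 8·1 + 3·1 + 6·2 + 7·3 + 2·2 + 9·3 = 75
E: 8·2 + 3·3 + 6·1 + 7·2 + 2·0 + 9·4 = 81
A: 8·3 + 3·0 + 6·3 + 7·1 + 2·4 + 9·1 = 66
D: 8·4 + 3·4 + 6·0 + 7·0 + 2·1 + 9·2 = 64
E has the highest Borda score (81).

E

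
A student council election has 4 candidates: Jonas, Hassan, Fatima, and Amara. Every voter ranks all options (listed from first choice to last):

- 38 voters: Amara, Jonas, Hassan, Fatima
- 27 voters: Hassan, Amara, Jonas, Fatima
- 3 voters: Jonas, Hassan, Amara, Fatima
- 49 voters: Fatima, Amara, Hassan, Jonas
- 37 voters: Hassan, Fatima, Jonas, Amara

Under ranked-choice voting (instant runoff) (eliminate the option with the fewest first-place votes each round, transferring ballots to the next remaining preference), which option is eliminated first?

Jonas

Round 1: Jonas 3, Hassan 64, Fatima 49, Amara 38. Eliminate Jonas.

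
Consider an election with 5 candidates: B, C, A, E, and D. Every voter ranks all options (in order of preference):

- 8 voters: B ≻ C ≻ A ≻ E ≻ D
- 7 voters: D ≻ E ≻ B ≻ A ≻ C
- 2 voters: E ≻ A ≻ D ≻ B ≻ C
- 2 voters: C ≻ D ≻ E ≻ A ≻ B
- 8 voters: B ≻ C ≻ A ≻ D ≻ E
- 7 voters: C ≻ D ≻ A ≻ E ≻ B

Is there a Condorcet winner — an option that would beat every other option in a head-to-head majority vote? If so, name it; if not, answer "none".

none

Checking pairwise contests:
E beats B 18–16.
B beats C 25–9.
B beats A 23–11.
C beats E 25–9.
C beats D 25–9.
Every option loses at least one head-to-head, so there is no Condorcet winner.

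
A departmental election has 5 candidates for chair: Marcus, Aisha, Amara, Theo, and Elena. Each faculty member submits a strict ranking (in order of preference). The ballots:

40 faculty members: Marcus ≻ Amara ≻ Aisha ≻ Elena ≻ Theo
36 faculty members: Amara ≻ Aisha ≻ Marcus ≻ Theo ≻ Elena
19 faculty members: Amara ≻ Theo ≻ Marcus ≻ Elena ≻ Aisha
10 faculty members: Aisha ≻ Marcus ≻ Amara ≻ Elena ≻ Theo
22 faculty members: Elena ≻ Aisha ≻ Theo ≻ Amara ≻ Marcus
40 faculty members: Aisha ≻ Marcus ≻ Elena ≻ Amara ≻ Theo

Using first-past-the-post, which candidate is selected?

First-place votes: Marcus 40, Aisha 50, Amara 55, Theo 0, Elena 22.
Amara has the most first-place votes.

Amara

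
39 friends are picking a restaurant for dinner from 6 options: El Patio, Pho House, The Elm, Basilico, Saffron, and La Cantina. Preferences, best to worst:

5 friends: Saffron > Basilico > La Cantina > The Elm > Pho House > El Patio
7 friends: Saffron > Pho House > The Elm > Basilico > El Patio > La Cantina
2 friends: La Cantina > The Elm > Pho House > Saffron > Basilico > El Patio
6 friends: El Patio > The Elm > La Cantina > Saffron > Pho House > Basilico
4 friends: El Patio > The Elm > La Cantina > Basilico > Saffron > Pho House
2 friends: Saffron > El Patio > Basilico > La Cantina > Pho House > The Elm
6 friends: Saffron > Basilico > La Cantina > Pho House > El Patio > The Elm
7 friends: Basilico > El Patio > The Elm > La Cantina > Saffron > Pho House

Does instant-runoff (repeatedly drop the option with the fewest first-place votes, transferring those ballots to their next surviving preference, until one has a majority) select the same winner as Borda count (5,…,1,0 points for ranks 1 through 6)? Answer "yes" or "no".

Instant-runoff — R1 El Patio 10, Pho House 0, The Elm 0, Basilico 7, Saffron 20, La Cantina 2 (Saffron winner). Winner: Saffron.
Borda — scores: El Patio 99, Pho House 59, The Elm 100, Basilico 109, Saffron 127, La Cantina 91. Winner: Saffron.
The two methods agree.

yes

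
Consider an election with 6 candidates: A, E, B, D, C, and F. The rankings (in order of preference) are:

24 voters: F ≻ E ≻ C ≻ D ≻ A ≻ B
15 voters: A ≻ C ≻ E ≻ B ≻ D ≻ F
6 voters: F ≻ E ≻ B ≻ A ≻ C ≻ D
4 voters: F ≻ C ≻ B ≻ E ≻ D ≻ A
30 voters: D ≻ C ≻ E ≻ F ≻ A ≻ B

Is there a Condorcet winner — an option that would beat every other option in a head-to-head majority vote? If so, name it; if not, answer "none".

C vs A: 58–21 for C.
C vs E: 49–30 for C.
C vs B: 73–6 for C.
C vs D: 49–30 for C.
C vs F: 45–34 for C.
C beats every other option head-to-head.

C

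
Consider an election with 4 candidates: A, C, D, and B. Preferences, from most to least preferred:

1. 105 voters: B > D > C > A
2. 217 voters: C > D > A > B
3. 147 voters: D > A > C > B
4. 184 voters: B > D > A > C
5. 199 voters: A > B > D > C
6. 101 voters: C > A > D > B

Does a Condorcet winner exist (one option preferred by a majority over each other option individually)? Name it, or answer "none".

none

Checking pairwise contests:
D beats A 653–300.
A beats C 530–423.
B beats D 488–465.
A beats B 664–289.
Every option loses at least one head-to-head, so there is no Condorcet winner.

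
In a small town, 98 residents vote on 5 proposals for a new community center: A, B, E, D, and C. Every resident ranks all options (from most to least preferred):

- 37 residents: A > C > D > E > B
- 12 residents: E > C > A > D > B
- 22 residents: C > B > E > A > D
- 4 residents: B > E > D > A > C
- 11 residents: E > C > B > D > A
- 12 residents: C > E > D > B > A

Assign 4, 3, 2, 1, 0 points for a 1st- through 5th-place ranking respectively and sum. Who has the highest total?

A: 37·4 + 12·2 + 22·1 + 4·1 + 11·0 + 12·0 = 198
B: 37·0 + 12·0 + 22·3 + 4·4 + 11·2 + 12·1 = 116
E: 37·1 + 12·4 + 22·2 + 4·3 + 11·4 + 12·3 = 221
D: 37·2 + 12·1 + 22·0 + 4·2 + 11·1 + 12·2 = 129
C: 37·3 + 12·3 + 22·4 + 4·0 + 11·3 + 12·4 = 316
C has the highest Borda score (316).

C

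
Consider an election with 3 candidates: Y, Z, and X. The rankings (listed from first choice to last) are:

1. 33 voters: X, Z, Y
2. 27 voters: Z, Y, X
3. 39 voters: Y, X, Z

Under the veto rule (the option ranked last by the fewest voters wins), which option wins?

Last-place votes: Y 33, Z 39, X 27.
X is ranked last by the fewest voters, so X wins.

X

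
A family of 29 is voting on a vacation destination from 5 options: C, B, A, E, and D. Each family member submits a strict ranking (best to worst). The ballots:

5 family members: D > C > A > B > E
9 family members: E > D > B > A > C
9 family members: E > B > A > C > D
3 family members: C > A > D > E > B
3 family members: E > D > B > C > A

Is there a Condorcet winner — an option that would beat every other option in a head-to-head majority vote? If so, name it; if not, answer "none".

E vs C: 21–8 for E.
E vs B: 24–5 for E.
E vs A: 21–8 for E.
E vs D: 21–8 for E.
E beats every other option head-to-head.

E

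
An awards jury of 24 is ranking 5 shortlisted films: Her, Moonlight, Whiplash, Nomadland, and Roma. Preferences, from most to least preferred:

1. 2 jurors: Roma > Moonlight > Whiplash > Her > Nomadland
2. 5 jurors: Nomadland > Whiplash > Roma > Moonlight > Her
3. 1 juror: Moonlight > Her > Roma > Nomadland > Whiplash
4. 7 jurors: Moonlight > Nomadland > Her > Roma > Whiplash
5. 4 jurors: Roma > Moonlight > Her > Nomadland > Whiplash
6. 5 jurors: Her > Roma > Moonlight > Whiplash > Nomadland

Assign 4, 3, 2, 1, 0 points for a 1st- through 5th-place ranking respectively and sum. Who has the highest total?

Her: 2·1 + 5·0 + 1·3 + 7·2 + 4·2 + 5·4 = 47
Moonlight: 2·3 + 5·1 + 1·4 + 7·4 + 4·3 + 5·2 = 65
Whiplash: 2·2 + 5·3 + 1·0 + 7·0 + 4·0 + 5·1 = 24
Nomadland: 2·0 + 5·4 + 1·1 + 7·3 + 4·1 + 5·0 = 46
Roma: 2·4 + 5·2 + 1·2 + 7·1 + 4·4 + 5·3 = 58
Moonlight has the highest Borda score (65).

Moonlight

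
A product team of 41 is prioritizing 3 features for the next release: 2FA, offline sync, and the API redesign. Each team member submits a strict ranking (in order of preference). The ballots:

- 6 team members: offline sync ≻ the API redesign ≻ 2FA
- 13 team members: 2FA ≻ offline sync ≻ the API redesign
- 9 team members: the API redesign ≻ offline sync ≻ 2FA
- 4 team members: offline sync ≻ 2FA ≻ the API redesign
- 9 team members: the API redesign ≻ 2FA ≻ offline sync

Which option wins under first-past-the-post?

the API redesign

First-place votes: 2FA 13, offline sync 10, the API redesign 18.
the API redesign has the most first-place votes.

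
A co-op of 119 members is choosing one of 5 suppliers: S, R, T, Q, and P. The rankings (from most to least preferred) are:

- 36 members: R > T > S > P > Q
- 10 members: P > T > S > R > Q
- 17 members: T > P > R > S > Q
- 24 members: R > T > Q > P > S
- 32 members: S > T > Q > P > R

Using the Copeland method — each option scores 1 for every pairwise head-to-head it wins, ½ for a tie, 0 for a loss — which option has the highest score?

R

S: beats Q and P; loses to R and T → score 2.
R: beats S, T, Q, and P → score 4.
T: beats S, Q, and P; loses to R → score 3.
Q: loses to S, R, T, and P → score 0.
P: beats Q; loses to S, R, and T → score 1.
R has the best pairwise record.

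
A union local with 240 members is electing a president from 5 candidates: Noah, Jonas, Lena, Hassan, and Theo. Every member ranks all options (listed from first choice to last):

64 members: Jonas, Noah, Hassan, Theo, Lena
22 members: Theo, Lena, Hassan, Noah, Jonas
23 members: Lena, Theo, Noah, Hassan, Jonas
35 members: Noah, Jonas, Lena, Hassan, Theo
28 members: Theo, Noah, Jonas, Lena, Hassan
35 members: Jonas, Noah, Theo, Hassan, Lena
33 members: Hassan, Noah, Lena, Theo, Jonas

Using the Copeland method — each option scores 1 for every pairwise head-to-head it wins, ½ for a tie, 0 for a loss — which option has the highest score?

Noah: beats Jonas, Lena, Hassan, and Theo → score 4.
Jonas: beats Lena, Hassan, and Theo; loses to Noah → score 3.
Lena: loses to Noah, Jonas, Hassan, and Theo → score 0.
Hassan: beats Lena and Theo; loses to Noah and Jonas → score 2.
Theo: beats Lena; loses to Noah, Jonas, and Hassan → score 1.
Noah has the best pairwise record.

Noah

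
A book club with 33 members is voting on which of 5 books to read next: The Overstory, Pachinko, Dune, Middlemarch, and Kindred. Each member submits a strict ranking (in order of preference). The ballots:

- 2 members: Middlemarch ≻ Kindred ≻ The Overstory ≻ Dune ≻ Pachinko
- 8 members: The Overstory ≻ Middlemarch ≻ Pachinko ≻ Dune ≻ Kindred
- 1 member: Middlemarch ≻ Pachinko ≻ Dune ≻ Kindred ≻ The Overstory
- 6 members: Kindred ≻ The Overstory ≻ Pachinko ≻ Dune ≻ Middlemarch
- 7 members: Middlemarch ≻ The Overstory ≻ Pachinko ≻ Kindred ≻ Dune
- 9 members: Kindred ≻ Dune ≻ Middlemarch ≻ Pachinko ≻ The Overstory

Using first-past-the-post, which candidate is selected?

First-place votes: The Overstory 8, Pachinko 0, Dune 0, Middlemarch 10, Kindred 15.
Kindred has the most first-place votes.

Kindred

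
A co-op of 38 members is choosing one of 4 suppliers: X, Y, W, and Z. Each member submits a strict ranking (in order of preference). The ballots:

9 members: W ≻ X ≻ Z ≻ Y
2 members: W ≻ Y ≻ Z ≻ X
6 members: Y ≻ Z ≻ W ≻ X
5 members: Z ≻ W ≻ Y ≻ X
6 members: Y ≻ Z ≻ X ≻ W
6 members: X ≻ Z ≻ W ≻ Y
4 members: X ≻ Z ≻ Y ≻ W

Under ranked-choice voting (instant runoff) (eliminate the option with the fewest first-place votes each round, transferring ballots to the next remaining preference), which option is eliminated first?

Round 1: X 10, Y 12, W 11, Z 5. Eliminate Z.

Z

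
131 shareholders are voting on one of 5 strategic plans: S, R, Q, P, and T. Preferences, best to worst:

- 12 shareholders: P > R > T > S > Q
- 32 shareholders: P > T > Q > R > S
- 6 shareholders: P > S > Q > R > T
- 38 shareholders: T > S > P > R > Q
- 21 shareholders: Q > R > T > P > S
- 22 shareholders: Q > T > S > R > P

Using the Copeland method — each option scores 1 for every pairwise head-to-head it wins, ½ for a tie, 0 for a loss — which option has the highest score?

S: beats R; loses to Q, P, and T → score 1.
R: loses to S, Q, P, and T → score 0.
Q: beats S and R; loses to P and T → score 2.
P: beats S, R, and Q; loses to T → score 3.
T: beats S, R, Q, and P → score 4.
T has the best pairwise record.

T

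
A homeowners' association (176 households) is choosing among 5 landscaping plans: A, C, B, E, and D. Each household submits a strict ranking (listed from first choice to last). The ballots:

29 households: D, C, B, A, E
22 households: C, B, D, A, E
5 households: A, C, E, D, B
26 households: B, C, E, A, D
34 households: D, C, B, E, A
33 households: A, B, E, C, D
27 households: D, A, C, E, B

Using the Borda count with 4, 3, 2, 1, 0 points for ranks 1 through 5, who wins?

A: 29·1 + 22·1 + 5·4 + 26·1 + 34·0 + 33·4 + 27·3 = 310
C: 29·3 + 22·4 + 5·3 + 26·3 + 34·3 + 33·1 + 27·2 = 457
B: 29·2 + 22·3 + 5·0 + 26·4 + 34·2 + 33·3 + 27·0 = 395
E: 29·0 + 22·0 + 5·2 + 26·2 + 34·1 + 33·2 + 27·1 = 189
D: 29·4 + 22·2 + 5·1 + 26·0 + 34·4 + 33·0 + 27·4 = 409
C has the highest Borda score (457).

C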